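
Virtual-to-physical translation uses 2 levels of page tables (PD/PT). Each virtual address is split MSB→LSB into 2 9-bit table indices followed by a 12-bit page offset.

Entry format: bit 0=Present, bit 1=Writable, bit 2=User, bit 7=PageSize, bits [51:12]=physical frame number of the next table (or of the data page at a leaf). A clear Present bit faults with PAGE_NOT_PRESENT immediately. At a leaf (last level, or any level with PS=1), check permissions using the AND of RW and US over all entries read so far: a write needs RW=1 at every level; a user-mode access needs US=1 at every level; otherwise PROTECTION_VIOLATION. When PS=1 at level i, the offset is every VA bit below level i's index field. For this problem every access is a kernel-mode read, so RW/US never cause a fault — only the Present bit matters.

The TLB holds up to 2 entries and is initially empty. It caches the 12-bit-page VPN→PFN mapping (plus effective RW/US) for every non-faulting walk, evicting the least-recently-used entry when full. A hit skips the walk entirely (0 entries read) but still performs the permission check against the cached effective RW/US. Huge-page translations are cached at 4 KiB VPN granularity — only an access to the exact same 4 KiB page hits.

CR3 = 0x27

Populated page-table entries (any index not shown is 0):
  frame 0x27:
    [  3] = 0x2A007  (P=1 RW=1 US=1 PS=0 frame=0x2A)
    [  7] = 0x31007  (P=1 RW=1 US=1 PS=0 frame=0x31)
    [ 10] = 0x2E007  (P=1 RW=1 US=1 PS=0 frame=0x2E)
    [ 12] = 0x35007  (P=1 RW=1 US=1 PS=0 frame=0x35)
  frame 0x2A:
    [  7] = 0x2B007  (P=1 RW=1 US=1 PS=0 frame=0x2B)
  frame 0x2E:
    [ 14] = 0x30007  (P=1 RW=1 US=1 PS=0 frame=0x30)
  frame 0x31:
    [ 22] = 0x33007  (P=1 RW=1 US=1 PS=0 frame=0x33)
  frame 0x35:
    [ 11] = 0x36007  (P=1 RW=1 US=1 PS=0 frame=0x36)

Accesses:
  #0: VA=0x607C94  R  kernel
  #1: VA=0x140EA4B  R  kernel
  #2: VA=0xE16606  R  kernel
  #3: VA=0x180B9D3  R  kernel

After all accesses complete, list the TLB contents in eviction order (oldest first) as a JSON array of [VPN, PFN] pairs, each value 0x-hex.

Walk each access:
#0 VA=0x607C94 (r,kernel):
  L0: frame=0x27 idx=3 entry=0x2A007 [P=1 RW=1 US=1 PS=0]
  L1: frame=0x2A idx=7 entry=0x2B007 [P=1 RW=1 US=1 PS=0]
  ⇒ phys 0x2BC94  [2 reads]
#1 VA=0x140EA4B (r,kernel):
  L0: frame=0x27 idx=10 entry=0x2E007 [P=1 RW=1 US=1 PS=0]
  L1: frame=0x2E idx=14 entry=0x30007 [P=1 RW=1 US=1 PS=0]
  ⇒ phys 0x30A4B  [2 reads]
#2 VA=0xE16606 (r,kernel):
  L0: frame=0x27 idx=7 entry=0x31007 [P=1 RW=1 US=1 PS=0]
  L1: frame=0x31 idx=22 entry=0x33007 [P=1 RW=1 US=1 PS=0]
  ⇒ phys 0x33606  [2 reads]
#3 VA=0x180B9D3 (r,kernel):
  L0: frame=0x27 idx=12 entry=0x35007 [P=1 RW=1 US=1 PS=0]
  L1: frame=0x35 idx=11 entry=0x36007 [P=1 RW=1 US=1 PS=0]
  ⇒ phys 0x369D3  [2 reads]

TLB: [["0xE16", "0x33"], ["0x180B", "0x36"]]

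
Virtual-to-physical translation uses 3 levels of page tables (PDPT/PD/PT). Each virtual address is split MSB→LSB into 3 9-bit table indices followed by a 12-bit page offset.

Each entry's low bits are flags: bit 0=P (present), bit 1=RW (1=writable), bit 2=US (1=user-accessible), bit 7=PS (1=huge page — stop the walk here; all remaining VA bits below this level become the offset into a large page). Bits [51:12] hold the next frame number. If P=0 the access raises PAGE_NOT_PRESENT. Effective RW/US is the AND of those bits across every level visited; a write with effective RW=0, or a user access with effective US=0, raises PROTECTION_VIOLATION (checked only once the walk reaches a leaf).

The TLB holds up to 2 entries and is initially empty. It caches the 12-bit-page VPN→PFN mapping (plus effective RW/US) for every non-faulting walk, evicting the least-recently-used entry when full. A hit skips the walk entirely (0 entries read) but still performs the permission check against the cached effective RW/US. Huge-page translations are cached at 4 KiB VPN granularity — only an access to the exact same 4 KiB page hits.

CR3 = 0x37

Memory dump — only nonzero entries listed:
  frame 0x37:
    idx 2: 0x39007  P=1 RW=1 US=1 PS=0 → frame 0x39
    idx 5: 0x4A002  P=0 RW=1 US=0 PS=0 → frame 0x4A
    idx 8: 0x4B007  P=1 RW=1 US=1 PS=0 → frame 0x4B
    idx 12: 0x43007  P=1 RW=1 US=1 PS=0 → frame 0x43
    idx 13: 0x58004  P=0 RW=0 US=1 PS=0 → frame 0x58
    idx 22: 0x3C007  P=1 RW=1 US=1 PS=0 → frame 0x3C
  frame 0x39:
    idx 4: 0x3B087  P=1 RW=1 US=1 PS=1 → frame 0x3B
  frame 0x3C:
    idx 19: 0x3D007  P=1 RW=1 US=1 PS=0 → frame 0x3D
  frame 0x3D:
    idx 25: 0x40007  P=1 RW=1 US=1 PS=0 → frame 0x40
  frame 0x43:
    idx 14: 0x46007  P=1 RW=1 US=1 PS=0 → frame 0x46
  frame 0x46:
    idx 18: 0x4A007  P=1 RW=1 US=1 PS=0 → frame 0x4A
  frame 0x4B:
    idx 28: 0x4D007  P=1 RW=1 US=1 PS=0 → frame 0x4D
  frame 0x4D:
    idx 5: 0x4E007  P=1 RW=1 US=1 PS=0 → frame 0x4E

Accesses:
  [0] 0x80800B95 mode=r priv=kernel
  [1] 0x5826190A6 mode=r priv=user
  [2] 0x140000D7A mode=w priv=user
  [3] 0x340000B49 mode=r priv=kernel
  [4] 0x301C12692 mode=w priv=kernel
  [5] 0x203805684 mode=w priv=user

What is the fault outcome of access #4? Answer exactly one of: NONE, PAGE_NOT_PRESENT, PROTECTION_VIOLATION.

Walk each access:
#0 VA=0x80800B95 (r,kernel):
  lvl0: tbl 0x37, slot 2 ⇒ 0x39007 (P1/RW1/US1/PS0)
  lvl1: tbl 0x39, slot 4 ⇒ 0x3B087 (P1/RW1/US1/PS1)
  → PA=0x3BB95 (huge @L1)  (2 entries read)
#1 VA=0x5826190A6 (r,user):
  lvl0: tbl 0x37, slot 22 ⇒ 0x3C007 (P1/RW1/US1/PS0)
  lvl1: tbl 0x3C, slot 19 ⇒ 0x3D007 (P1/RW1/US1/PS0)
  lvl2: tbl 0x3D, slot 25 ⇒ 0x40007 (P1/RW1/US1/PS0)
  → PA=0x400A6  (3 entries read)
#2 VA=0x140000D7A (w,user):
  lvl0: tbl 0x37, slot 5 ⇒ 0x4A002 (P0/RW1/US0/PS0)
  ⇒ fault: PAGE_NOT_PRESENT  — 1 lookups
#3 VA=0x340000B49 (r,kernel):
  lvl0: tbl 0x37, slot 13 ⇒ 0x58004 (P0/RW0/US1/PS0)
  ⇒ fault: PAGE_NOT_PRESENT  — 1 lookups
#4 VA=0x301C12692 (w,kernel):
  lvl0: tbl 0x37, slot 12 ⇒ 0x43007 (P1/RW1/US1/PS0)
  lvl1: tbl 0x43, slot 14 ⇒ 0x46007 (P1/RW1/US1/PS0)
  lvl2: tbl 0x46, slot 18 ⇒ 0x4A007 (P1/RW1/US1/PS0)
  → PA=0x4A692  (3 entries read)
#5 VA=0x203805684 (w,user):
  lvl0: tbl 0x37, slot 8 ⇒ 0x4B007 (P1/RW1/US1/PS0)
  lvl1: tbl 0x4B, slot 28 ⇒ 0x4D007 (P1/RW1/US1/PS0)
  lvl2: tbl 0x4D, slot 5 ⇒ 0x4E007 (P1/RW1/US1/PS0)
  → PA=0x4E684  (3 entries read)

Access #4 fault: NONE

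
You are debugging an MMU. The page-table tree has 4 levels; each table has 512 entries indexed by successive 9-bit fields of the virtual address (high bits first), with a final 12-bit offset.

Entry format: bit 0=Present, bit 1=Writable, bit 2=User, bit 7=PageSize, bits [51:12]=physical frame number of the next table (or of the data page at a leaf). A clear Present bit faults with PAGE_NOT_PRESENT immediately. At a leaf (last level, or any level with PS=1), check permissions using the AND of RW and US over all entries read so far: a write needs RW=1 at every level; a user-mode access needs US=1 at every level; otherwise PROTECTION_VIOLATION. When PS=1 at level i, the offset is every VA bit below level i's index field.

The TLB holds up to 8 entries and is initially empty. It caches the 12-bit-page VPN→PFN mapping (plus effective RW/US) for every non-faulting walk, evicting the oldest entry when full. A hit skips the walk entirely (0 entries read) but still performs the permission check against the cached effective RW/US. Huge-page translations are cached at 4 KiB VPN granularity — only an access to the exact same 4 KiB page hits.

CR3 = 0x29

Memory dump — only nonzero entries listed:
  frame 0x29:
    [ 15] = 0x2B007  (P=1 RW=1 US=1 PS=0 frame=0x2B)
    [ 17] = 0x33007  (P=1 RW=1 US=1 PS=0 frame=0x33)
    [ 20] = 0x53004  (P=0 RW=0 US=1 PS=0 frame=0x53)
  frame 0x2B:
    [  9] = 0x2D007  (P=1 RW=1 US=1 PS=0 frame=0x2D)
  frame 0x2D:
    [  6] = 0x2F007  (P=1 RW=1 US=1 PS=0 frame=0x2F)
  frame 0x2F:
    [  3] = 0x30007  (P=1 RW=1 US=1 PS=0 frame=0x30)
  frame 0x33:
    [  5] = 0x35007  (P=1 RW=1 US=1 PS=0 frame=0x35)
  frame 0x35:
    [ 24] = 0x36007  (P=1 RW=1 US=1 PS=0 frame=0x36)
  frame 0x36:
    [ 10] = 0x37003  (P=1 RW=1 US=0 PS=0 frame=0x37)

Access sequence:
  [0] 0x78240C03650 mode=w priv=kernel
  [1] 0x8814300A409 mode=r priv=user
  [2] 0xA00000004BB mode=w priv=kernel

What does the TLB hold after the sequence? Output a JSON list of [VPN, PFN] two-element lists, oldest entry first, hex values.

Walk each access:
#0 VA=0x78240C03650 (w,kernel):
  [0] read 0x29 idx=15: raw=0x2B007 flags P=1 W=1 U=1 S=0
  [1] read 0x2B idx=9: raw=0x2D007 flags P=1 W=1 U=1 S=0
  [2] read 0x2D idx=6: raw=0x2F007 flags P=1 W=1 U=1 S=0
  [3] read 0x2F idx=3: raw=0x30007 flags P=1 W=1 U=1 S=0
  ✓ 0x30650  — 4 lookups
#1 VA=0x8814300A409 (r,user):
  [0] read 0x29 idx=17: raw=0x33007 flags P=1 W=1 U=1 S=0
  [1] read 0x33 idx=5: raw=0x35007 flags P=1 W=1 U=1 S=0
  [2] read 0x35 idx=24: raw=0x36007 flags P=1 W=1 U=1 S=0
  [3] read 0x36 idx=10: raw=0x37003 flags P=1 W=1 U=0 S=0
  → PROTECTION_VIOLATION  (4 entries read)
#2 VA=0xA00000004BB (w,kernel):
  [0] read 0x29 idx=20: raw=0x53004 flags P=0 W=0 U=1 S=0
  → PAGE_NOT_PRESENT  (1 entries read)

TLB: [["0x78240C03", "0x30"]]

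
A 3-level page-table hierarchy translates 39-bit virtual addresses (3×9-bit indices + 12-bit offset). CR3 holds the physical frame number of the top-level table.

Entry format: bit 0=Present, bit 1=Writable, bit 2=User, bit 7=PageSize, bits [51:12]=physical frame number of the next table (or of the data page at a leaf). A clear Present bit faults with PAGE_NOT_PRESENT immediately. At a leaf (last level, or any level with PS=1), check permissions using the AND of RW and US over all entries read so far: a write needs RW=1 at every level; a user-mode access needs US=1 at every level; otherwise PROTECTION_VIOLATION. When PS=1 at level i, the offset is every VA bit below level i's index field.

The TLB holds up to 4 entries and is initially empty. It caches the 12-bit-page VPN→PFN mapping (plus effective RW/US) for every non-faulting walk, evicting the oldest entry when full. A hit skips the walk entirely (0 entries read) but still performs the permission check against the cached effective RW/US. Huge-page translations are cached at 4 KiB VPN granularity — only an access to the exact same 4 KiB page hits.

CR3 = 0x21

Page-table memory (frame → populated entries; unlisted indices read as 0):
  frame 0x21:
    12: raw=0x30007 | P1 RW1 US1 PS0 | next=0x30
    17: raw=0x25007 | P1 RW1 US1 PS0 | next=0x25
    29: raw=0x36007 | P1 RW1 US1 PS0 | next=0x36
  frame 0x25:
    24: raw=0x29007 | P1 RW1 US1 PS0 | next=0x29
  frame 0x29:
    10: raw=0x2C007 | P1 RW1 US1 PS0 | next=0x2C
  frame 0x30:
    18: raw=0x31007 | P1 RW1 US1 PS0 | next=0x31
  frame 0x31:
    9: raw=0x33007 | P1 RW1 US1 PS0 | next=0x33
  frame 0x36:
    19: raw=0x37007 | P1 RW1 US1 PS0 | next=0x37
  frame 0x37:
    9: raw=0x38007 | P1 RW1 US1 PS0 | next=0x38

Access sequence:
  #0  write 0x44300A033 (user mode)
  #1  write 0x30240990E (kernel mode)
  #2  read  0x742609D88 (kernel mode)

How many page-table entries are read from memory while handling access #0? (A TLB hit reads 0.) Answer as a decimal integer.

Walk each access:
#0 VA=0x44300A033 (w,user):
  L0 @0x21[17] → 0x25007  P=1,RW=1,US=1,PS=0
  L1 @0x25[24] → 0x29007  P=1,RW=1,US=1,PS=0
  L2 @0x29[10] → 0x2C007  P=1,RW=1,US=1,PS=0
  ✓ 0x2C033  — 3 lookups
#1 VA=0x30240990E (w,kernel):
  L0 @0x21[12] → 0x30007  P=1,RW=1,US=1,PS=0
  L1 @0x30[18] → 0x31007  P=1,RW=1,US=1,PS=0
  L2 @0x31[9] → 0x33007  P=1,RW=1,US=1,PS=0
  ✓ 0x3390E  — 3 lookups
#2 VA=0x742609D88 (r,kernel):
  L0 @0x21[29] → 0x36007  P=1,RW=1,US=1,PS=0
  L1 @0x36[19] → 0x37007  P=1,RW=1,US=1,PS=0
  L2 @0x37[9] → 0x38007  P=1,RW=1,US=1,PS=0
  ✓ 0x38D88  — 3 lookups

Entries read for #0: 3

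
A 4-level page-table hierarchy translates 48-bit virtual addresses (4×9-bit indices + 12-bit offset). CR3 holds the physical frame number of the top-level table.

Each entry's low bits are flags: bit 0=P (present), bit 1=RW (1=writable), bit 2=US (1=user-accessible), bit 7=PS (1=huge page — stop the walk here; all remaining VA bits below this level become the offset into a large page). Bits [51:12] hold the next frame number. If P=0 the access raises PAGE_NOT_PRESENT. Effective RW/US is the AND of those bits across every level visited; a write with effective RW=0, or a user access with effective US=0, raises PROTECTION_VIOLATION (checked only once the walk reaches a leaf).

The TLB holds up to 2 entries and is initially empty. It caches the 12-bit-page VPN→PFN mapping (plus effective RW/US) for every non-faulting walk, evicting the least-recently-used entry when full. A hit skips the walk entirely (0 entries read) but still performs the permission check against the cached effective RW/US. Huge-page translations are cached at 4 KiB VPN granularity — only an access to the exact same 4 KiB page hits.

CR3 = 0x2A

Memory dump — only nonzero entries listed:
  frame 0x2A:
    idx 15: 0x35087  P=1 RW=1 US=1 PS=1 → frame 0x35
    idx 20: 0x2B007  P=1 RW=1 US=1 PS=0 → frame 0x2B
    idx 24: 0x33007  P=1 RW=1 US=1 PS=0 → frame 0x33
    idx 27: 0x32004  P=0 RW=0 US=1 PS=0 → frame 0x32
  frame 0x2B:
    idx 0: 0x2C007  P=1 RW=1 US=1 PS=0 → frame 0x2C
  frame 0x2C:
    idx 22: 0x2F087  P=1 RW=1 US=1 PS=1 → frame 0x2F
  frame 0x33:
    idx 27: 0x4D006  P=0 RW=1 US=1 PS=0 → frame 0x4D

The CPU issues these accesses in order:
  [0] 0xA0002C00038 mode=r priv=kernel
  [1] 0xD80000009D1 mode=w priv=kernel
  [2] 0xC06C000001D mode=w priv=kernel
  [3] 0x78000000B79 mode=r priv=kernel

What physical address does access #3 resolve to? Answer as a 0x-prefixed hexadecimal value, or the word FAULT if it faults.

Per-access translation:
#0 VA=0xA0002C00038 (r,kernel):
  L0: frame=0x2A idx=20 entry=0x2B007 [P=1 RW=1 US=1 PS=0]
  L1: frame=0x2B idx=0 entry=0x2C007 [P=1 RW=1 US=1 PS=0]
  L2: frame=0x2C idx=22 entry=0x2F087 [P=1 RW=1 US=1 PS=1]
  ⇒ phys 0x2F038 (huge @L2)  [3 reads]
#1 VA=0xD80000009D1 (w,kernel):
  L0: frame=0x2A idx=27 entry=0x32004 [P=0 RW=0 US=1 PS=0]
  → PAGE_NOT_PRESENT  (1 entries read)
#2 VA=0xC06C000001D (w,kernel):
  L0: frame=0x2A idx=24 entry=0x33007 [P=1 RW=1 US=1 PS=0]
  L1: frame=0x33 idx=27 entry=0x4D006 [P=0 RW=1 US=1 PS=0]
  → PAGE_NOT_PRESENT  (2 entries read)
#3 VA=0x78000000B79 (r,kernel):
  L0: frame=0x2A idx=15 entry=0x35087 [P=1 RW=1 US=1 PS=1]
  ⇒ phys 0x35B79 (huge @L0)  [1 reads]

Access #3 PA: 0x35B79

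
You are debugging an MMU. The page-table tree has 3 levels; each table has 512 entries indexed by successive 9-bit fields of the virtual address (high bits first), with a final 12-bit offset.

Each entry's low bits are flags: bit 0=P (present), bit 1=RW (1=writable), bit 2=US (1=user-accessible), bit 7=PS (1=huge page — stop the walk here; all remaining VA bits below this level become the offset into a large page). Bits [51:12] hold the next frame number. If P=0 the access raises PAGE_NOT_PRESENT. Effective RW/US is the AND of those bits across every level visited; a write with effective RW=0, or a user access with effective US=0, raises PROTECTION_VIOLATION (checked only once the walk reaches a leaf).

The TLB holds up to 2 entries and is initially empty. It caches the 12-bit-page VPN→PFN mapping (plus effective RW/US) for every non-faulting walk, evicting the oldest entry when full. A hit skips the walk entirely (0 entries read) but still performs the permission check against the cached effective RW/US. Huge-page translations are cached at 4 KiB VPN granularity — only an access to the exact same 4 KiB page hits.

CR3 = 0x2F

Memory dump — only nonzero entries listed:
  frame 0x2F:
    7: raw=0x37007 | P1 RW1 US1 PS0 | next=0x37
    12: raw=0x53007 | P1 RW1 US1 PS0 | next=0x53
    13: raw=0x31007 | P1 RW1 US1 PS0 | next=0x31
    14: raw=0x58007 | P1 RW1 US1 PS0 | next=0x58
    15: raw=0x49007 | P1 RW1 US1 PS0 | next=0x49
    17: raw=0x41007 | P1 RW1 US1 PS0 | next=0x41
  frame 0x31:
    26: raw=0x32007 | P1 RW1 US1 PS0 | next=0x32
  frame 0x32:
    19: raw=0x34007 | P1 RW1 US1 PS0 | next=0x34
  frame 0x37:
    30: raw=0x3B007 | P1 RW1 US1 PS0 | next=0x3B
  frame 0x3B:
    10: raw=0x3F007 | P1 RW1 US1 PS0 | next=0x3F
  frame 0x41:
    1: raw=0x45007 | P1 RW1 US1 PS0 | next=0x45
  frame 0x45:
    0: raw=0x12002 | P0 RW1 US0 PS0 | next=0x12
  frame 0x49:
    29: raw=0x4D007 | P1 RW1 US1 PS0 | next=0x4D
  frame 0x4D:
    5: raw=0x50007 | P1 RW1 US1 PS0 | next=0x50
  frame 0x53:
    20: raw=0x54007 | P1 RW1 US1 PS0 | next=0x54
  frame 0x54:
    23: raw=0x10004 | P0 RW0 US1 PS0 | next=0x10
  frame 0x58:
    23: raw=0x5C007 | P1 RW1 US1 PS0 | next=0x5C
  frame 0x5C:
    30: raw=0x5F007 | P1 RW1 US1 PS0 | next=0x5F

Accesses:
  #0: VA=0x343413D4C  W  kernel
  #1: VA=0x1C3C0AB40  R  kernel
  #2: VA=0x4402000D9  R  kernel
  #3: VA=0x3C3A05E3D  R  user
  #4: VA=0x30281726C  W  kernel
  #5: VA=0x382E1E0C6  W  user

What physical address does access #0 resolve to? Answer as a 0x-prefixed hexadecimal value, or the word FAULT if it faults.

Walk each access:
#0 VA=0x343413D4C (w,kernel):
  [0] read 0x2F idx=13: raw=0x31007 flags P=1 W=1 U=1 S=0
  [1] read 0x31 idx=26: raw=0x32007 flags P=1 W=1 U=1 S=0
  [2] read 0x32 idx=19: raw=0x34007 flags P=1 W=1 U=1 S=0
  → PA=0x34D4C  (3 entries read)
#1 VA=0x1C3C0AB40 (r,kernel):
  [0] read 0x2F idx=7: raw=0x37007 flags P=1 W=1 U=1 S=0
  [1] read 0x37 idx=30: raw=0x3B007 flags P=1 W=1 U=1 S=0
  [2] read 0x3B idx=10: raw=0x3F007 flags P=1 W=1 U=1 S=0
  → PA=0x3FB40  (3 entries read)
#2 VA=0x4402000D9 (r,kernel):
  [0] read 0x2F idx=17: raw=0x41007 flags P=1 W=1 U=1 S=0
  [1] read 0x41 idx=1: raw=0x45007 flags P=1 W=1 U=1 S=0
  [2] read 0x45 idx=0: raw=0x12002 flags P=0 W=1 U=0 S=0
  ✗ PAGE_NOT_PRESENT  [3 reads]
#3 VA=0x3C3A05E3D (r,user):
  [0] read 0x2F idx=15: raw=0x49007 flags P=1 W=1 U=1 S=0
  [1] read 0x49 idx=29: raw=0x4D007 flags P=1 W=1 U=1 S=0
  [2] read 0x4D idx=5: raw=0x50007 flags P=1 W=1 U=1 S=0
  → PA=0x50E3D  (3 entries read)
#4 VA=0x30281726C (w,kernel):
  [0] read 0x2F idx=12: raw=0x53007 flags P=1 W=1 U=1 S=0
  [1] read 0x53 idx=20: raw=0x54007 flags P=1 W=1 U=1 S=0
  [2] read 0x54 idx=23: raw=0x10004 flags P=0 W=0 U=1 S=0
  ✗ PAGE_NOT_PRESENT  [3 reads]
#5 VA=0x382E1E0C6 (w,user):
  [0] read 0x2F idx=14: raw=0x58007 flags P=1 W=1 U=1 S=0
  [1] read 0x58 idx=23: raw=0x5C007 flags P=1 W=1 U=1 S=0
  [2] read 0x5C idx=30: raw=0x5F007 flags P=1 W=1 U=1 S=0
  → PA=0x5F0C6  (3 entries read)

Access #0 PA: 0x34D4C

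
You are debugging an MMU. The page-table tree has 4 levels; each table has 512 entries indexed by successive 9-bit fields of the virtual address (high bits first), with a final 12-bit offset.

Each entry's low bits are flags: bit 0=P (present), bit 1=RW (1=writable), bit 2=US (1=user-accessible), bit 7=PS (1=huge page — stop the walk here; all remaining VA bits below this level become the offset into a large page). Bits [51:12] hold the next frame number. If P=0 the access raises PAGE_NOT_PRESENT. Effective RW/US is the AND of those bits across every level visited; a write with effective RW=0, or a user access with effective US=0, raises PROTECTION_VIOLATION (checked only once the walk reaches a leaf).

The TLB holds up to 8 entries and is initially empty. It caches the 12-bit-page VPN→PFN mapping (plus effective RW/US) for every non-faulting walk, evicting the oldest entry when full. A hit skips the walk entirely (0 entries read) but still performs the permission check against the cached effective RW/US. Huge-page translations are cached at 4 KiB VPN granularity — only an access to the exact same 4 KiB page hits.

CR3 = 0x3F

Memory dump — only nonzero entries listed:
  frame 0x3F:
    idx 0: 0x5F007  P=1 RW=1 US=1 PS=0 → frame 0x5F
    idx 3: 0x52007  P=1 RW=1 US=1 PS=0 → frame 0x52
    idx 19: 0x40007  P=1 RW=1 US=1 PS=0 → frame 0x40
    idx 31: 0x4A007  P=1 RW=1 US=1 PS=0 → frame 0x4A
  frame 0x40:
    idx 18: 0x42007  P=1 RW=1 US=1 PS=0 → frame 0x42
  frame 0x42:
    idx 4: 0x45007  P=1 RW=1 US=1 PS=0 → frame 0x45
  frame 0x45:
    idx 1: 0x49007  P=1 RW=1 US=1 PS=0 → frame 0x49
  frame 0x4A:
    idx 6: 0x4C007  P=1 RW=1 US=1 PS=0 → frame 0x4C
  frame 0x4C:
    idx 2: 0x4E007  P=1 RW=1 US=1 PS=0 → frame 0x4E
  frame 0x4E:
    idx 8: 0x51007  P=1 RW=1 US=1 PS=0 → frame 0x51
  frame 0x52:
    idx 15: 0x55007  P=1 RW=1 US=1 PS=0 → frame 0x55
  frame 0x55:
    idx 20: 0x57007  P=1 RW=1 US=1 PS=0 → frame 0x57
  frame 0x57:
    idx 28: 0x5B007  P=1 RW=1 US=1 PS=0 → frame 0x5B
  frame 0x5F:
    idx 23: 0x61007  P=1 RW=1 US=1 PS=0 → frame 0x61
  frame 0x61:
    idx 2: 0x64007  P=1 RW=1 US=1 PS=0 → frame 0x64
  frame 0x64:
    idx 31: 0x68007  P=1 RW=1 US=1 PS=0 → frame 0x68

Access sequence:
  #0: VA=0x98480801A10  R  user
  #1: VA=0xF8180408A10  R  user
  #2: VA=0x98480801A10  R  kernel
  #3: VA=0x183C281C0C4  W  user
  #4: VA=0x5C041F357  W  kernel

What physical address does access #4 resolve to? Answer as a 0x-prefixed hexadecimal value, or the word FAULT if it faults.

Walk each access:
#0 VA=0x98480801A10 (r,user):
  L0: frame=0x3F idx=19 entry=0x40007 [P=1 RW=1 US=1 PS=0]
  L1: frame=0x40 idx=18 entry=0x42007 [P=1 RW=1 US=1 PS=0]
  L2: frame=0x42 idx=4 entry=0x45007 [P=1 RW=1 US=1 PS=0]
  L3: frame=0x45 idx=1 entry=0x49007 [P=1 RW=1 US=1 PS=0]
  ✓ 0x49A10  — 4 lookups
#1 VA=0xF8180408A10 (r,user):
  L0: frame=0x3F idx=31 entry=0x4A007 [P=1 RW=1 US=1 PS=0]
  L1: frame=0x4A idx=6 entry=0x4C007 [P=1 RW=1 US=1 PS=0]
  L2: frame=0x4C idx=2 entry=0x4E007 [P=1 RW=1 US=1 PS=0]
  L3: frame=0x4E idx=8 entry=0x51007 [P=1 RW=1 US=1 PS=0]
  ✓ 0x51A10  — 4 lookups
#2 VA=0x98480801A10 (r,kernel):
  TLB hit vpn=0x98480801 → PA=0x49A10
#3 VA=0x183C281C0C4 (w,user):
  L0: frame=0x3F idx=3 entry=0x52007 [P=1 RW=1 US=1 PS=0]
  L1: frame=0x52 idx=15 entry=0x55007 [P=1 RW=1 US=1 PS=0]
  L2: frame=0x55 idx=20 entry=0x57007 [P=1 RW=1 US=1 PS=0]
  L3: frame=0x57 idx=28 entry=0x5B007 [P=1 RW=1 US=1 PS=0]
  ✓ 0x5B0C4  — 4 lookups
#4 VA=0x5C041F357 (w,kernel):
  L0: frame=0x3F idx=0 entry=0x5F007 [P=1 RW=1 US=1 PS=0]
  L1: frame=0x5F idx=23 entry=0x61007 [P=1 RW=1 US=1 PS=0]
  L2: frame=0x61 idx=2 entry=0x64007 [P=1 RW=1 US=1 PS=0]
  L3: frame=0x64 idx=31 entry=0x68007 [P=1 RW=1 US=1 PS=0]
  ✓ 0x68357  — 4 lookups

Access #4 PA: 0x68357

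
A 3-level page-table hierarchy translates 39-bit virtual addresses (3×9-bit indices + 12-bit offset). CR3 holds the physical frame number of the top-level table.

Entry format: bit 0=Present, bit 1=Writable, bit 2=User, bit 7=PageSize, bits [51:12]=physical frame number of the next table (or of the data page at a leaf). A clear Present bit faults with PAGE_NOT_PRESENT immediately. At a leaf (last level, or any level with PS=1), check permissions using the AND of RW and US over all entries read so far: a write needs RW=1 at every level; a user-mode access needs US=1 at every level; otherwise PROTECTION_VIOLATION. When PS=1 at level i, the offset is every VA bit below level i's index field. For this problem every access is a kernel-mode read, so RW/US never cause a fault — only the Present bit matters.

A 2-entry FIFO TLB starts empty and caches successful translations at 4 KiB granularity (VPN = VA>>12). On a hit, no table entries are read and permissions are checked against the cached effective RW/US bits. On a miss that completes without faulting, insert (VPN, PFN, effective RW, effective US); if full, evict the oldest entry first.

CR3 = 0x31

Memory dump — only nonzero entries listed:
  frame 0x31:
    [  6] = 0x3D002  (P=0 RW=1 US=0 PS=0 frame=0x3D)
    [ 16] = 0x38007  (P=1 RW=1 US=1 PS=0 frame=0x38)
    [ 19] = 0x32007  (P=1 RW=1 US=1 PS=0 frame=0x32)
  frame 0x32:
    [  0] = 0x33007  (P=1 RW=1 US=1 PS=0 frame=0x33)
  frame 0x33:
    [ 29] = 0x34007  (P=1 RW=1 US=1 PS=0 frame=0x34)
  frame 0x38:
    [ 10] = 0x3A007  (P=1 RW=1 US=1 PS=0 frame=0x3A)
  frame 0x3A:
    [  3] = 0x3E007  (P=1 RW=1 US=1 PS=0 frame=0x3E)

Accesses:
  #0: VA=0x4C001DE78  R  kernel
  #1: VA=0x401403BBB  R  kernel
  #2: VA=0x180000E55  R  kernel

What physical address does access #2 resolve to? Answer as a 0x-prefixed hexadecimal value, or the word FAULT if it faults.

Per-access translation:
#0 VA=0x4C001DE78 (r,kernel):
  L0: frame=0x31 idx=19 entry=0x32007 [P=1 RW=1 US=1 PS=0]
  L1: frame=0x32 idx=0 entry=0x33007 [P=1 RW=1 US=1 PS=0]
  L2: frame=0x33 idx=29 entry=0x34007 [P=1 RW=1 US=1 PS=0]
  ✓ 0x34E78  — 3 lookups
#1 VA=0x401403BBB (r,kernel):
  L0: frame=0x31 idx=16 entry=0x38007 [P=1 RW=1 US=1 PS=0]
  L1: frame=0x38 idx=10 entry=0x3A007 [P=1 RW=1 US=1 PS=0]
  L2: frame=0x3A idx=3 entry=0x3E007 [P=1 RW=1 US=1 PS=0]
  ✓ 0x3EBBB  — 3 lookups
#2 VA=0x180000E55 (r,kernel):
  L0: frame=0x31 idx=6 entry=0x3D002 [P=0 RW=1 US=0 PS=0]
  ✗ PAGE_NOT_PRESENT  [1 reads]

Access #2 PA: FAULT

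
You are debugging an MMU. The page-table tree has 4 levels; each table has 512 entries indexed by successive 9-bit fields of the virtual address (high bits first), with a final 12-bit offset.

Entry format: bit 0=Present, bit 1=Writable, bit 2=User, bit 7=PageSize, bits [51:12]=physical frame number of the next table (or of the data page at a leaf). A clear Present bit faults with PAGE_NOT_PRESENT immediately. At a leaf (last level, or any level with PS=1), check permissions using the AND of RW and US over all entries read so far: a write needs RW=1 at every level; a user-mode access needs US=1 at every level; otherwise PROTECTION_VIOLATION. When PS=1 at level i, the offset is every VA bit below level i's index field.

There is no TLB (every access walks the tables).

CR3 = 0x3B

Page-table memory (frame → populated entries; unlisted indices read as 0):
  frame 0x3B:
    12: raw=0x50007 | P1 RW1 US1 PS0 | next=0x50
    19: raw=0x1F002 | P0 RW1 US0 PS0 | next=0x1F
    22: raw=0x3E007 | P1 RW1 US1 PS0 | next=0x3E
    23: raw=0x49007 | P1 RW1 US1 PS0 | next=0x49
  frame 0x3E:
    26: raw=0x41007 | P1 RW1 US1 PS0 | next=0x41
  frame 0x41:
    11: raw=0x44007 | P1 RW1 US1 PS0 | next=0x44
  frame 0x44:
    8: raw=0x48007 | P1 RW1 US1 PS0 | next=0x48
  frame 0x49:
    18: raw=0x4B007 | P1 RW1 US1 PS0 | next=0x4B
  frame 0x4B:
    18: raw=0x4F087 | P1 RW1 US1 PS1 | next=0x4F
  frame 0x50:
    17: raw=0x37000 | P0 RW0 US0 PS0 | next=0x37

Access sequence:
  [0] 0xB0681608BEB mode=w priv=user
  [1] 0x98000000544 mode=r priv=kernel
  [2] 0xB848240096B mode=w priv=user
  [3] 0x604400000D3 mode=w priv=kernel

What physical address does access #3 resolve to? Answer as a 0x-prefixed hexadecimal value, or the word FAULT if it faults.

Per-access translation:
#0 VA=0xB0681608BEB (w,user):
  [0] read 0x3B idx=22: raw=0x3E007 flags P=1 W=1 U=1 S=0
  [1] read 0x3E idx=26: raw=0x41007 flags P=1 W=1 U=1 S=0
  [2] read 0x41 idx=11: raw=0x44007 flags P=1 W=1 U=1 S=0
  [3] read 0x44 idx=8: raw=0x48007 flags P=1 W=1 U=1 S=0
  → PA=0x48BEB  (4 entries read)
#1 VA=0x98000000544 (r,kernel):
  [0] read 0x3B idx=19: raw=0x1F002 flags P=0 W=1 U=0 S=0
  → PAGE_NOT_PRESENT  (1 entries read)
#2 VA=0xB848240096B (w,user):
  [0] read 0x3B idx=23: raw=0x49007 flags P=1 W=1 U=1 S=0
  [1] read 0x49 idx=18: raw=0x4B007 flags P=1 W=1 U=1 S=0
  [2] read 0x4B idx=18: raw=0x4F087 flags P=1 W=1 U=1 S=1
  → PA=0x4F96B (huge @L2)  (3 entries read)
#3 VA=0x604400000D3 (w,kernel):
  [0] read 0x3B idx=12: raw=0x50007 flags P=1 W=1 U=1 S=0
  [1] read 0x50 idx=17: raw=0x37000 flags P=0 W=0 U=0 S=0
  → PAGE_NOT_PRESENT  (2 entries read)

Access #3 PA: FAULT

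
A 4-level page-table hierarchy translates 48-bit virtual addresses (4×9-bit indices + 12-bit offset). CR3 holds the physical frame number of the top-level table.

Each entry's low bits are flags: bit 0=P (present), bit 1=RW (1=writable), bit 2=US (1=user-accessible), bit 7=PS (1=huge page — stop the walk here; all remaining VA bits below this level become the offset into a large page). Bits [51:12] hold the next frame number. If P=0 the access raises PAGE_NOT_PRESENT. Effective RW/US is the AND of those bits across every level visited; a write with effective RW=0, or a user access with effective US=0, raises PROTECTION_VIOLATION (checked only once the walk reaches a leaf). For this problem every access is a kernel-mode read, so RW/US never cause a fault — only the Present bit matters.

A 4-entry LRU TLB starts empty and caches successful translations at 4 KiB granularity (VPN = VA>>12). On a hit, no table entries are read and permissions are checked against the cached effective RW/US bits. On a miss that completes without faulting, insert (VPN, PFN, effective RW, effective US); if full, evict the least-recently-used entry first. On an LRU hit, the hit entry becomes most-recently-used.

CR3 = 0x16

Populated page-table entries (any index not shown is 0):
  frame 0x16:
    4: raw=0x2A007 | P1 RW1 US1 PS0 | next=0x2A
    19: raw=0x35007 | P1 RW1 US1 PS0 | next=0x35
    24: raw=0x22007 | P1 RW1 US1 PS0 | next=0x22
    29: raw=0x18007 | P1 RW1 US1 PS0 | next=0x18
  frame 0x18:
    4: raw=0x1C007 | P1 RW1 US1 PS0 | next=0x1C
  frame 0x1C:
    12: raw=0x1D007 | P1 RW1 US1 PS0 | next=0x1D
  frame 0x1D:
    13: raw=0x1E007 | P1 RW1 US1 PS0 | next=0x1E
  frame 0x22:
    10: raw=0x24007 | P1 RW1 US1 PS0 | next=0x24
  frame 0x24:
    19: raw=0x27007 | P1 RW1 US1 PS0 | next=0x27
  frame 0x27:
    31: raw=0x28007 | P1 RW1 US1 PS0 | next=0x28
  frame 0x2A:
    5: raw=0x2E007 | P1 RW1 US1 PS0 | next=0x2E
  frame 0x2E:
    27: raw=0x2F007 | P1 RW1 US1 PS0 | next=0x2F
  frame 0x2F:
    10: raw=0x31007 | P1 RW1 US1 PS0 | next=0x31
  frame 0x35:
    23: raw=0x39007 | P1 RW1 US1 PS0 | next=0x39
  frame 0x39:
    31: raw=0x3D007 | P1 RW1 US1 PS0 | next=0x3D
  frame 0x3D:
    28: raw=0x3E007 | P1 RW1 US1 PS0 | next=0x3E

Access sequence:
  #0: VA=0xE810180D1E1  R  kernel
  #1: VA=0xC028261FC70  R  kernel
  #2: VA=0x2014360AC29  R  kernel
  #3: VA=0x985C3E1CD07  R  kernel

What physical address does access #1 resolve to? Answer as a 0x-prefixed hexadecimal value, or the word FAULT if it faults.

Per-access translation:
#0 VA=0xE810180D1E1 (r,kernel):
  [0] read 0x16 idx=29: raw=0x18007 flags P=1 W=1 U=1 S=0
  [1] read 0x18 idx=4: raw=0x1C007 flags P=1 W=1 U=1 S=0
  [2] read 0x1C idx=12: raw=0x1D007 flags P=1 W=1 U=1 S=0
  [3] read 0x1D idx=13: raw=0x1E007 flags P=1 W=1 U=1 S=0
  ✓ 0x1E1E1  — 4 lookups
#1 VA=0xC028261FC70 (r,kernel):
  [0] read 0x16 idx=24: raw=0x22007 flags P=1 W=1 U=1 S=0
  [1] read 0x22 idx=10: raw=0x24007 flags P=1 W=1 U=1 S=0
  [2] read 0x24 idx=19: raw=0x27007 flags P=1 W=1 U=1 S=0
  [3] read 0x27 idx=31: raw=0x28007 flags P=1 W=1 U=1 S=0
  ✓ 0x28C70  — 4 lookups
#2 VA=0x2014360AC29 (r,kernel):
  [0] read 0x16 idx=4: raw=0x2A007 flags P=1 W=1 U=1 S=0
  [1] read 0x2A idx=5: raw=0x2E007 flags P=1 W=1 U=1 S=0
  [2] read 0x2E idx=27: raw=0x2F007 flags P=1 W=1 U=1 S=0
  [3] read 0x2F idx=10: raw=0x31007 flags P=1 W=1 U=1 S=0
  ✓ 0x31C29  — 4 lookups
#3 VA=0x985C3E1CD07 (r,kernel):
  [0] read 0x16 idx=19: raw=0x35007 flags P=1 W=1 U=1 S=0
  [1] read 0x35 idx=23: raw=0x39007 flags P=1 W=1 U=1 S=0
  [2] read 0x39 idx=31: raw=0x3D007 flags P=1 W=1 U=1 S=0
  [3] read 0x3D idx=28: raw=0x3E007 flags P=1 W=1 U=1 S=0
  ✓ 0x3ED07  — 4 lookups

Access #1 PA: 0x28C70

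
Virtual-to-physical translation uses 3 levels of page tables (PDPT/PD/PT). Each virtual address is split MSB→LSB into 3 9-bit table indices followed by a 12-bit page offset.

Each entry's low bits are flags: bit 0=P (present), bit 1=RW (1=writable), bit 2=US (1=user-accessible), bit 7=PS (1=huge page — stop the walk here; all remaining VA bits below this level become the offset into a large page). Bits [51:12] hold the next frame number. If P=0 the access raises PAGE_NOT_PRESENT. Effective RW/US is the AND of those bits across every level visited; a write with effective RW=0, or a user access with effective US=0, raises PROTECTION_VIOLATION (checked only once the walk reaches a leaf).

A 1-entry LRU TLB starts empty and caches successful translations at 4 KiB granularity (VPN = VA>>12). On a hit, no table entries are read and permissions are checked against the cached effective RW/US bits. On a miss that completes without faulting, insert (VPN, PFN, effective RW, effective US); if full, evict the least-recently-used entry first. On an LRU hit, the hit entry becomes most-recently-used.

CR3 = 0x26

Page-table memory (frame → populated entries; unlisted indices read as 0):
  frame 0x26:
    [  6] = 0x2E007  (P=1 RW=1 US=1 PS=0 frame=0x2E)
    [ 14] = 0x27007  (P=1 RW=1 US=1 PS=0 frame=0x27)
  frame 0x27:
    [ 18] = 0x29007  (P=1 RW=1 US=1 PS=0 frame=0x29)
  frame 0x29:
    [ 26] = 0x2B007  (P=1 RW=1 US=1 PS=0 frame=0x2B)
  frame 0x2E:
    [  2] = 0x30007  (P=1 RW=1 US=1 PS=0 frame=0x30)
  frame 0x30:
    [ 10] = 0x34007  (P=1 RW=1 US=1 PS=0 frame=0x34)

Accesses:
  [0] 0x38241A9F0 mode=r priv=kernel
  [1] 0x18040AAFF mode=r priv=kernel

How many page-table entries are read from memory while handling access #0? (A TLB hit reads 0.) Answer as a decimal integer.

Trace:
#0 VA=0x38241A9F0 (r,kernel):
  [0] read 0x26 idx=14: raw=0x27007 flags P=1 W=1 U=1 S=0
  [1] read 0x27 idx=18: raw=0x29007 flags P=1 W=1 U=1 S=0
  [2] read 0x29 idx=26: raw=0x2B007 flags P=1 W=1 U=1 S=0
  ⇒ phys 0x2B9F0  [3 reads]
#1 VA=0x18040AAFF (r,kernel):
  [0] read 0x26 idx=6: raw=0x2E007 flags P=1 W=1 U=1 S=0
  [1] read 0x2E idx=2: raw=0x30007 flags P=1 W=1 U=1 S=0
  [2] read 0x30 idx=10: raw=0x34007 flags P=1 W=1 U=1 S=0
  ⇒ phys 0x34AFF  [3 reads]

Entries read for #0: 3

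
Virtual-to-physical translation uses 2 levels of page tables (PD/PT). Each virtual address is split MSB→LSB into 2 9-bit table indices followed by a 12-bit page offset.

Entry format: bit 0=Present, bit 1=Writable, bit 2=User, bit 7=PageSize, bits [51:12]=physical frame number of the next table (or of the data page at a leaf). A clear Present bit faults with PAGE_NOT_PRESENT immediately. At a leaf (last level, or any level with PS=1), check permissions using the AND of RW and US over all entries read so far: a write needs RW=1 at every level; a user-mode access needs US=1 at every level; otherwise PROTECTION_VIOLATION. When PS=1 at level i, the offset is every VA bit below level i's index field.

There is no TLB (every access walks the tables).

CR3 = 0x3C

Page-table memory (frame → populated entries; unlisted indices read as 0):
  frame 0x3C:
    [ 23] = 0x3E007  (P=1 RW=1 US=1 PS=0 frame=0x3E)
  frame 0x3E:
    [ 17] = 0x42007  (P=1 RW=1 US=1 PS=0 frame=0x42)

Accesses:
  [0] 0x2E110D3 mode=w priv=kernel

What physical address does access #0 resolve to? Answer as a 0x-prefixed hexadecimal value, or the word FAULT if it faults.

Walk each access:
#0 VA=0x2E110D3 (w,kernel):
  [0] read 0x3C idx=23: raw=0x3E007 flags P=1 W=1 U=1 S=0
  [1] read 0x3E idx=17: raw=0x42007 flags P=1 W=1 U=1 S=0
  ✓ 0x420D3  — 2 lookups

Access #0 PA: 0x420D3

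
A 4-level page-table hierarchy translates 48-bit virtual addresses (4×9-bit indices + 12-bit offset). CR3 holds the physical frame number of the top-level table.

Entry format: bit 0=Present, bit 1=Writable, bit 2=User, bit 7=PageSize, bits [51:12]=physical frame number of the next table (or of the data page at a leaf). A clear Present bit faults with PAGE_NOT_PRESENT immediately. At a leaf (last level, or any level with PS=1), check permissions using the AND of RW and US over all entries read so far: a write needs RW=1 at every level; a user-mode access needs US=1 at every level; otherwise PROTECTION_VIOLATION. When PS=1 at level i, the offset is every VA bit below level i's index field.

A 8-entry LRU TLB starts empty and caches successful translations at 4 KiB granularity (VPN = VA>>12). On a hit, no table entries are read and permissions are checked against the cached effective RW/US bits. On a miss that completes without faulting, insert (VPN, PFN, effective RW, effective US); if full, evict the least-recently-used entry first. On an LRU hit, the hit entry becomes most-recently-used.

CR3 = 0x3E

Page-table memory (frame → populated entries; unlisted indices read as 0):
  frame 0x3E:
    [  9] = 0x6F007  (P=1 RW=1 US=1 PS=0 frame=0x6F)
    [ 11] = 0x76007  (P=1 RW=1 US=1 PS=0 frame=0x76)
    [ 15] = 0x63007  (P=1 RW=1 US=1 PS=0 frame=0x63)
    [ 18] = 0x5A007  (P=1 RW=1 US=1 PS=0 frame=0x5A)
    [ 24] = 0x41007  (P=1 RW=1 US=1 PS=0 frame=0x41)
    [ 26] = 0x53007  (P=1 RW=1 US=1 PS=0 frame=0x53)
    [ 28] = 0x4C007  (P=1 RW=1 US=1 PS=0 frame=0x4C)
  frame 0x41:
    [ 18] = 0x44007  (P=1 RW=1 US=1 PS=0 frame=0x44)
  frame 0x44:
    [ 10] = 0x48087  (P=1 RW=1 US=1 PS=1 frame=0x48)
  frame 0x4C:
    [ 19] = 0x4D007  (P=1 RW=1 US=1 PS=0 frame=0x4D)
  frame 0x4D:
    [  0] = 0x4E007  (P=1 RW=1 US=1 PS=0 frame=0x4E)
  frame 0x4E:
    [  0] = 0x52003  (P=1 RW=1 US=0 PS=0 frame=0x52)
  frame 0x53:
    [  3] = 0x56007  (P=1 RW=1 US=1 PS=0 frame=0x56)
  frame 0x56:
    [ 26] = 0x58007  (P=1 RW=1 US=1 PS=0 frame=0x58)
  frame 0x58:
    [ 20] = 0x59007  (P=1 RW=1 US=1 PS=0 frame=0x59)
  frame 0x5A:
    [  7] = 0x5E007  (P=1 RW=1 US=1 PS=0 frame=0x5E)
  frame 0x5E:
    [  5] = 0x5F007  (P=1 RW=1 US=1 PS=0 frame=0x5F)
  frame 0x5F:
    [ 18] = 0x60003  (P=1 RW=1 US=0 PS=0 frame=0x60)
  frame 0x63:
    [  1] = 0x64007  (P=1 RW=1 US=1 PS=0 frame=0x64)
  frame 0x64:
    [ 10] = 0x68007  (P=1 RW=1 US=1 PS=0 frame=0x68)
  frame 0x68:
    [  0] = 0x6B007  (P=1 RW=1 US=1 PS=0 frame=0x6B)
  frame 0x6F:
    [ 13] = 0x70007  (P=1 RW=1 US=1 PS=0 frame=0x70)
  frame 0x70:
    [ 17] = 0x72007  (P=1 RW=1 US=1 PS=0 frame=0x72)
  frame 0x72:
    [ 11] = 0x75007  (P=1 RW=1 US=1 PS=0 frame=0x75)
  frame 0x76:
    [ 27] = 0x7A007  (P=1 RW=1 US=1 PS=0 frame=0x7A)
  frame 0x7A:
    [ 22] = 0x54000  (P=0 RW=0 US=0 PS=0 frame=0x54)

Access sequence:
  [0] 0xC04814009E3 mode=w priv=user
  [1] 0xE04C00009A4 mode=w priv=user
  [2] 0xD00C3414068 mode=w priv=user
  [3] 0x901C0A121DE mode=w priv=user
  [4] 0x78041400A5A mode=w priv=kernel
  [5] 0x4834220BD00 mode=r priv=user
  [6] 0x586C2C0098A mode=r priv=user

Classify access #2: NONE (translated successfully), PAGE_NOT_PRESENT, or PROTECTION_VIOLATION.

Walk each access:
#0 VA=0xC04814009E3 (w,user):
  lvl0: tbl 0x3E, slot 24 ⇒ 0x41007 (P1/RW1/US1/PS0)
  lvl1: tbl 0x41, slot 18 ⇒ 0x44007 (P1/RW1/US1/PS0)
  lvl2: tbl 0x44, slot 10 ⇒ 0x48087 (P1/RW1/US1/PS1)
  ✓ 0x489E3 (huge @L2)  — 3 lookups
#1 VA=0xE04C00009A4 (w,user):
  lvl0: tbl 0x3E, slot 28 ⇒ 0x4C007 (P1/RW1/US1/PS0)
  lvl1: tbl 0x4C, slot 19 ⇒ 0x4D007 (P1/RW1/US1/PS0)
  lvl2: tbl 0x4D, slot 0 ⇒ 0x4E007 (P1/RW1/US1/PS0)
  lvl3: tbl 0x4E, slot 0 ⇒ 0x52003 (P1/RW1/US0/PS0)
  → PROTECTION_VIOLATION  (4 entries read)
#2 VA=0xD00C3414068 (w,user):
  lvl0: tbl 0x3E, slot 26 ⇒ 0x53007 (P1/RW1/US1/PS0)
  lvl1: tbl 0x53, slot 3 ⇒ 0x56007 (P1/RW1/US1/PS0)
  lvl2: tbl 0x56, slot 26 ⇒ 0x58007 (P1/RW1/US1/PS0)
  lvl3: tbl 0x58, slot 20 ⇒ 0x59007 (P1/RW1/US1/PS0)
  ✓ 0x59068  — 4 lookups
#3 VA=0x901C0A121DE (w,user):
  lvl0: tbl 0x3E, slot 18 ⇒ 0x5A007 (P1/RW1/US1/PS0)
  lvl1: tbl 0x5A, slot 7 ⇒ 0x5E007 (P1/RW1/US1/PS0)
  lvl2: tbl 0x5E, slot 5 ⇒ 0x5F007 (P1/RW1/US1/PS0)
  lvl3: tbl 0x5F, slot 18 ⇒ 0x60003 (P1/RW1/US0/PS0)
  → PROTECTION_VIOLATION  (4 entries read)
#4 VA=0x78041400A5A (w,kernel):
  lvl0: tbl 0x3E, slot 15 ⇒ 0x63007 (P1/RW1/US1/PS0)
  lvl1: tbl 0x63, slot 1 ⇒ 0x64007 (P1/RW1/US1/PS0)
  lvl2: tbl 0x64, slot 10 ⇒ 0x68007 (P1/RW1/US1/PS0)
  lvl3: tbl 0x68, slot 0 ⇒ 0x6B007 (P1/RW1/US1/PS0)
  ✓ 0x6BA5A  — 4 lookups
#5 VA=0x4834220BD00 (r,user):
  lvl0: tbl 0x3E, slot 9 ⇒ 0x6F007 (P1/RW1/US1/PS0)
  lvl1: tbl 0x6F, slot 13 ⇒ 0x70007 (P1/RW1/US1/PS0)
  lvl2: tbl 0x70, slot 17 ⇒ 0x72007 (P1/RW1/US1/PS0)
  lvl3: tbl 0x72, slot 11 ⇒ 0x75007 (P1/RW1/US1/PS0)
  ✓ 0x75D00  — 4 lookups
#6 VA=0x586C2C0098A (r,user):
  lvl0: tbl 0x3E, slot 11 ⇒ 0x76007 (P1/RW1/US1/PS0)
  lvl1: tbl 0x76, slot 27 ⇒ 0x7A007 (P1/RW1/US1/PS0)
  lvl2: tbl 0x7A, slot 22 ⇒ 0x54000 (P0/RW0/US0/PS0)
  → PAGE_NOT_PRESENT  (3 entries read)

Access #2 fault: NONE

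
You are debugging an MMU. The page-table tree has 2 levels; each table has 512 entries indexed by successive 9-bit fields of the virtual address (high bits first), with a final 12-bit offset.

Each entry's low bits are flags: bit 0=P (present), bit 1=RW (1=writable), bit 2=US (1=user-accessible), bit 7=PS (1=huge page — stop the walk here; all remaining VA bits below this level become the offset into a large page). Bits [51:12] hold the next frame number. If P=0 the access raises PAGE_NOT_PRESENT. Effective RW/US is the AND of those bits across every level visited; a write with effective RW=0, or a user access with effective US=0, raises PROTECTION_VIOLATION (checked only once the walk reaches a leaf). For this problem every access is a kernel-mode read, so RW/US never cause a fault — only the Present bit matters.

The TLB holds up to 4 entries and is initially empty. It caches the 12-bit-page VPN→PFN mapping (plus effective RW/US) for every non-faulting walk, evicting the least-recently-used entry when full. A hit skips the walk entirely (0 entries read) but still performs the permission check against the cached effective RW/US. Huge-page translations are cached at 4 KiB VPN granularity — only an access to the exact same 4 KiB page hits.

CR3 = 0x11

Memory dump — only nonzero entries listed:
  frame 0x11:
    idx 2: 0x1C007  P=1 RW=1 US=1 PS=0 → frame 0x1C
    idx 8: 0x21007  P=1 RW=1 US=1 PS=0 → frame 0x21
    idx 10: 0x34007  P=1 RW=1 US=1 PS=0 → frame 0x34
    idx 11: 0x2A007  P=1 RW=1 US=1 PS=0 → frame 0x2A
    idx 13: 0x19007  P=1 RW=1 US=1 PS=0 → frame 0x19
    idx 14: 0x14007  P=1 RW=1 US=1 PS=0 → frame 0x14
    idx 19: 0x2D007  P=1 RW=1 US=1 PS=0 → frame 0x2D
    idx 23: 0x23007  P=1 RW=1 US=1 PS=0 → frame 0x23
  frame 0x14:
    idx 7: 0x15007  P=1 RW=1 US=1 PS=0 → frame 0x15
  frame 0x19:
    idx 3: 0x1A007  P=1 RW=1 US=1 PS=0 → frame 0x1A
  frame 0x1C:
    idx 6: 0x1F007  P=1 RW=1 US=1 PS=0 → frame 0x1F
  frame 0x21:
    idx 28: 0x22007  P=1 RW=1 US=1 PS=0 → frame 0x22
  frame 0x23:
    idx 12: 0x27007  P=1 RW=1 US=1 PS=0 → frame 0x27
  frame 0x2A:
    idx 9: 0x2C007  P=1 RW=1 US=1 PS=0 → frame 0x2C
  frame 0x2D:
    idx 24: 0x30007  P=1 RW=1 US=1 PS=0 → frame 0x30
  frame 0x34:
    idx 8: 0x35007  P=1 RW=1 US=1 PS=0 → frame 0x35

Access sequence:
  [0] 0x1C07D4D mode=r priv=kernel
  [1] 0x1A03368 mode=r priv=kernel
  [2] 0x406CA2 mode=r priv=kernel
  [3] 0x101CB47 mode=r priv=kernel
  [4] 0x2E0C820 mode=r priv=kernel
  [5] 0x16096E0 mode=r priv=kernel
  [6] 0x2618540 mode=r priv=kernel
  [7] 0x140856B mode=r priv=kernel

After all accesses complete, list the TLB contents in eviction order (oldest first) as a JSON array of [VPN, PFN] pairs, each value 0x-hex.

Trace:
#0 VA=0x1C07D4D (r,kernel):
  L0 @0x11[14] → 0x14007  P=1,RW=1,US=1,PS=0
  L1 @0x14[7] → 0x15007  P=1,RW=1,US=1,PS=0
  ✓ 0x15D4D  — 2 lookups
#1 VA=0x1A03368 (r,kernel):
  L0 @0x11[13] → 0x19007  P=1,RW=1,US=1,PS=0
  L1 @0x19[3] → 0x1A007  P=1,RW=1,US=1,PS=0
  ✓ 0x1A368  — 2 lookups
#2 VA=0x406CA2 (r,kernel):
  L0 @0x11[2] → 0x1C007  P=1,RW=1,US=1,PS=0
  L1 @0x1C[6] → 0x1F007  P=1,RW=1,US=1,PS=0
  ✓ 0x1FCA2  — 2 lookups
#3 VA=0x101CB47 (r,kernel):
  L0 @0x11[8] → 0x21007  P=1,RW=1,US=1,PS=0
  L1 @0x21[28] → 0x22007  P=1,RW=1,US=1,PS=0
  ✓ 0x22B47  — 2 lookups
#4 VA=0x2E0C820 (r,kernel):
  L0 @0x11[23] → 0x23007  P=1,RW=1,US=1,PS=0
  L1 @0x23[12] → 0x27007  P=1,RW=1,US=1,PS=0
  ✓ 0x27820  — 2 lookups
#5 VA=0x16096E0 (r,kernel):
  L0 @0x11[11] → 0x2A007  P=1,RW=1,US=1,PS=0
  L1 @0x2A[9] → 0x2C007  P=1,RW=1,US=1,PS=0
  ✓ 0x2C6E0  — 2 lookups
#6 VA=0x2618540 (r,kernel):
  L0 @0x11[19] → 0x2D007  P=1,RW=1,US=1,PS=0
  L1 @0x2D[24] → 0x30007  P=1,RW=1,US=1,PS=0
  ✓ 0x30540  — 2 lookups
#7 VA=0x140856B (r,kernel):
  L0 @0x11[10] → 0x34007  P=1,RW=1,US=1,PS=0
  L1 @0x34[8] → 0x35007  P=1,RW=1,US=1,PS=0
  ✓ 0x3556B  — 2 lookups

TLB: [["0x2E0C", "0x27"], ["0x1609", "0x2C"], ["0x2618", "0x30"], ["0x1408", "0x35"]]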